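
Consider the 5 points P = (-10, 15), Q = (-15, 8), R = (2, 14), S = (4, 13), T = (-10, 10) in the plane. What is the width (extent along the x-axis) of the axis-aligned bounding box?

max x = 4, min x = -15, so width = 19.

19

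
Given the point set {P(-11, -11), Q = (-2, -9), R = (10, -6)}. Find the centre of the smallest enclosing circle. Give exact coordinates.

(-0.5, -8.5)

Side lengths²: PQ² = 85, PR² = 466, QR² = 153.
Since PR² = 466 ≥ 153 + 85 = 238, the angle opposite PR is not acute, so the smallest enclosing circle has PR as diameter.
Centre = midpoint of PR = (-0.5, -8.5), r² = 466/4 = 116.5.
Centre = (-0.5, -8.5).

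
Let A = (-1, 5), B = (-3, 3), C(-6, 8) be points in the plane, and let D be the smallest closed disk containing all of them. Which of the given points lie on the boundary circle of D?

A, B, C

Side lengths²: AB² = 8, AC² = 34, BC² = 34.
Since BC² = 34 < 34 + 8 = 42, the triangle is acute, so the smallest enclosing circle is the circumcircle.
Circumcentre = (-3.875, 5.875), r² = 9.03125.
The points at distance exactly r from the centre are A, B, C — 3 points.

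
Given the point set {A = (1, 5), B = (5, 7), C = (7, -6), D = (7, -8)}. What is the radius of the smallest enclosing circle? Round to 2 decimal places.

By Welzl's lemma the MEC is supported by two points (diametrically opposite) or three points (on a circumcircle).
The farthest pair is B–D with squared distance 229. The circle on this segment as diameter has centre (6, -0.5) and r² = 229/4 = 57.25.
Check A: distance² to centre = 55.25 ≤ 57.25, so it lies inside.
All remaining points lie in this disk, and no smaller disk contains both endpoints, so this is the minimum enclosing circle.
r = √(57.25) ≈ 7.57.

7.57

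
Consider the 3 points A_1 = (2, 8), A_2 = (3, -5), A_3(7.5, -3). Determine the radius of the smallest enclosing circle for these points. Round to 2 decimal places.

Side lengths²: A_1A_2² = 170, A_1A_3² = 151.25, A_2A_3² = 24.25.
Since A_1A_2² = 170 < 151.25 + 24.25 = 175.5, the triangle is acute, so the smallest enclosing circle is the circumcircle.
Circumcentre = (123/44, 67/44), r² = 41225/968.
r = √(41225/968) ≈ 6.53.

6.53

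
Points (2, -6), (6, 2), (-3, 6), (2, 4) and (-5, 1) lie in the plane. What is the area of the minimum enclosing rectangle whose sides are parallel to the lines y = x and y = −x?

In coordinates u = x + y, v = x − y the rectangle is axis-aligned; the map (x,y)→(u,v) scales areas by 2.
u-values: -4, 8, 3, 6, -4; range = 8 − (-4) = 12.
v-values: 8, 4, -9, -2, -6; range = 8 − (-9) = 17.
Area = (12 × 17) / 2 = 102.

102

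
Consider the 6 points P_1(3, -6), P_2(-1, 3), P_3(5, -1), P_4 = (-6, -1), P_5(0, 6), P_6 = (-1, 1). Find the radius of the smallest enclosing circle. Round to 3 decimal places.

The minimum enclosing circle of a finite set is fixed by two of the points (as a diameter) or three (as a circumcircle).
The minimum enclosing circle is determined by three boundary points: P_1, P_4, P_5.
Their circumcentre is (17/62, -19/62) with r² = 76585/1922.
The farthest remaining point P_3 is at distance² 43849/1922 ≤ 76585/1922.
r = √(76585/1922) ≈ 6.312.

6.312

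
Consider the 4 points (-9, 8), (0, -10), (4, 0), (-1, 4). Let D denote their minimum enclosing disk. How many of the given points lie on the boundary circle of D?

2

The farthest pair is (-9, 8)–(0, -10) with squared distance 405. The circle on this segment as diameter has centre (-4.5, -1) and r² = 405/4 = 101.25.
Check (4, 0): distance² to centre = 73.25 ≤ 101.25, so it lies inside.
All remaining points lie in this disk, and no smaller disk contains both endpoints, so this is the minimum enclosing circle.
The points at distance exactly r from the centre are (-9, 8), (0, -10) — 2 points.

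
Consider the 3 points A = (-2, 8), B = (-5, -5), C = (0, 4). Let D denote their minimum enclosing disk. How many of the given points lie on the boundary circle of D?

2

Side lengths²: AB² = 178, AC² = 20, BC² = 106.
Since AB² = 178 ≥ 106 + 20 = 126, the angle opposite AB is not acute, so the smallest enclosing circle has AB as diameter.
Centre = midpoint of AB = (-3.5, 1.5), r² = 178/4 = 44.5.
The points at distance exactly r from the centre are A, B — 2 points.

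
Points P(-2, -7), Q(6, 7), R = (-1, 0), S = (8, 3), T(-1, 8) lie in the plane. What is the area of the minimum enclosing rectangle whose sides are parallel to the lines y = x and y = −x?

In coordinates u = x + y, v = x − y the rectangle is axis-aligned; the map (x,y)→(u,v) scales areas by 2.
u-values: -9, 13, -1, 11, 7; range = 13 − (-9) = 22.
v-values: 5, -1, -1, 5, -9; range = 5 − (-9) = 14.
Area = (22 × 14) / 2 = 154.

154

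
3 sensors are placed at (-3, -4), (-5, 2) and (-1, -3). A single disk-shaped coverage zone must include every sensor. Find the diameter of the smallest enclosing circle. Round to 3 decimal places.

6.468

Call the three points A, B, C in the order given.
Side lengths²: AB² = 40, AC² = 5, BC² = 41.
Since BC² = 41 < 40 + 5 = 45, the triangle is acute, so the smallest enclosing circle is the circumcircle.
Circumcentre = (-47/14, -11/14), r² = 1025/98.
Diameter = 2r = 2√(1025/98) ≈ 6.468.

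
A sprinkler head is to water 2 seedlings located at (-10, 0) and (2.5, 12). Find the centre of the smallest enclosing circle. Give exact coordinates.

The smallest circle enclosing two points has them as diameter endpoints.
Centre = midpoint = (-3.75, 6); r² = |(-10, 0)−(2.5, 12)|²/4 = 300.25/4 = 75.0625.
Centre = (-3.75, 6).

(-3.75, 6)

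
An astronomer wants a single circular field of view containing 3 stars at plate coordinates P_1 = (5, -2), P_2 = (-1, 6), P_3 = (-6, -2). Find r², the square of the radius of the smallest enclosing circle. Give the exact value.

Side lengths²: P_1P_2² = 100, P_1P_3² = 121, P_2P_3² = 89.
Since P_1P_3² = 121 < 100 + 89 = 189, the triangle is acute, so the smallest enclosing circle is the circumcircle.
Circumcentre = (-0.5, 0.125), r² = 34.765625.

34.765625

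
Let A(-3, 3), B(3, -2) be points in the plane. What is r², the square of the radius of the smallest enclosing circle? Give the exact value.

15.25

The smallest circle enclosing two points has them as diameter endpoints.
Centre = midpoint = (0, 0.5); r² = |AB|²/4 = 61/4 = 15.25.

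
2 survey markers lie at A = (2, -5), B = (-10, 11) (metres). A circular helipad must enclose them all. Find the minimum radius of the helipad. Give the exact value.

10

The smallest circle enclosing two points has them as diameter endpoints.
Centre = midpoint = (-4, 3); r² = |AB|²/4 = 400/4 = 100.
r = √100 = 10.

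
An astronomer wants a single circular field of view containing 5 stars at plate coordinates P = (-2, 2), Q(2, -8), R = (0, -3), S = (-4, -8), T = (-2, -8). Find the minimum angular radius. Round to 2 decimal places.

By Welzl's lemma the MEC is supported by two points (diametrically opposite) or three points (on a circumcircle).
The minimum enclosing circle is determined by three boundary points: P, Q, S.
Their circumcentre is (-1, -3.4) with r² = 30.16.
The farthest remaining point T is at distance² 22.16 ≤ 30.16.
r = √(30.16) ≈ 5.49.

5.49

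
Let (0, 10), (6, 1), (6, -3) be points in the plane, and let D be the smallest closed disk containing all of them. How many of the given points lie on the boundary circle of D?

Call the three points A, B, C in the order given.
Side lengths²: AB² = 117, AC² = 205, BC² = 16.
Since AC² = 205 ≥ 117 + 16 = 133, the angle opposite AC is not acute, so the smallest enclosing circle has AC as diameter.
Centre = midpoint of AC = (3, 3.5), r² = 205/4 = 51.25.
The points at distance exactly r from the centre are (0, 10), (6, -3) — 2 points.

2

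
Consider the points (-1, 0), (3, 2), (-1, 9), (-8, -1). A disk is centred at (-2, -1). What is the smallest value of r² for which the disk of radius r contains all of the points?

101

The required radius is the distance from (-2, -1) to the farthest point.
Squared distances: 2, 34, 101, 36.
Maximum is 101, attained at (-1, 9).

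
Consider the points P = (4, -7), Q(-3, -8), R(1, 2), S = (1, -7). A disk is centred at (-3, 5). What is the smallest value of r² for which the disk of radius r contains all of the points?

The required radius is the distance from (-3, 5) to the farthest point.
Squared distances: 193, 169, 25, 160.
Maximum is 193, attained at P.

193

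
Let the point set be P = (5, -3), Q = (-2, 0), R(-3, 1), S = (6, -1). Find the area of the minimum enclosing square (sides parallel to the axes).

81

The bounding box has width 9 and height 4.
An axis-aligned square enclosing the set must have side ≥ max(width, height).
So the minimum side is max(9, 4) = 9.
Area = 9² = 81.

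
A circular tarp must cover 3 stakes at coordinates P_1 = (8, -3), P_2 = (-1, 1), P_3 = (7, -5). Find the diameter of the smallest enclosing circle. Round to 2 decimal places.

10.01

Side lengths²: P_1P_2² = 97, P_1P_3² = 5, P_2P_3² = 100.
Since P_2P_3² = 100 < 97 + 5 = 102, the triangle is acute, so the smallest enclosing circle is the circumcircle.
Circumcentre = (69/22, -20/11), r² = 12125/484.
Diameter = 2r = 2√(12125/484) ≈ 10.01.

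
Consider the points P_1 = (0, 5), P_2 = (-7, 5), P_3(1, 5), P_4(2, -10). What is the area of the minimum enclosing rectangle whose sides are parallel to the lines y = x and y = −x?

168

In coordinates u = x + y, v = x − y the rectangle is axis-aligned; the map (x,y)→(u,v) scales areas by 2.
u-values: 5, -2, 6, -8; range = 6 − (-8) = 14.
v-values: -5, -12, -4, 12; range = 12 − (-12) = 24.
Area = (14 × 24) / 2 = 168.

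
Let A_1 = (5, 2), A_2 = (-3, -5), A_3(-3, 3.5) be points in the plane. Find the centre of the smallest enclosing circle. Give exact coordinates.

Side lengths²: A_1A_2² = 113, A_1A_3² = 66.25, A_2A_3² = 72.25.
Since A_1A_2² = 113 < 72.25 + 66.25 = 138.5, the triangle is acute, so the smallest enclosing circle is the circumcircle.
Circumcentre = (0.34375, -0.75), r² = 29.2431640625.
Centre = (0.34375, -0.75).

(0.34375, -0.75)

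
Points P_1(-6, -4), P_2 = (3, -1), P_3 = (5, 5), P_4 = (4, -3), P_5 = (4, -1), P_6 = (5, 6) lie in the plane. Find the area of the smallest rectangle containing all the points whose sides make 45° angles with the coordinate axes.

In coordinates u = x + y, v = x − y the rectangle is axis-aligned; the map (x,y)→(u,v) scales areas by 2.
u-values: -10, 2, 10, 1, 3, 11; range = 11 − (-10) = 21.
v-values: -2, 4, 0, 7, 5, -1; range = 7 − (-2) = 9.
Area = (21 × 9) / 2 = 94.5.

94.5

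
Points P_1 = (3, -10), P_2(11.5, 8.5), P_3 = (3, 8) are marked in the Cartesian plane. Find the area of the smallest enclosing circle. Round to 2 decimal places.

325.55

Side lengths²: P_1P_2² = 414.5, P_1P_3² = 324, P_2P_3² = 72.5.
Since P_1P_2² = 414.5 ≥ 324 + 72.5 = 396.5, the angle opposite P_1P_2 is not acute, so the smallest enclosing circle has P_1P_2 as diameter.
Centre = midpoint of P_1P_2 = (7.25, -0.75), r² = 414.5/4 = 103.625.
Area = π·r² = π·103.625 ≈ 325.55.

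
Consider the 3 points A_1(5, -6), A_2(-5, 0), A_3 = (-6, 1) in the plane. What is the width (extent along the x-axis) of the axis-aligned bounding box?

max x = 5, min x = -6, so width = 11.

11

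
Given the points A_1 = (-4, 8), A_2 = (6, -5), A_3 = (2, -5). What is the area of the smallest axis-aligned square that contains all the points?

169

The bounding box has width 10 and height 13.
An axis-aligned square enclosing the set must have side ≥ max(width, height).
So the minimum side is max(10, 13) = 13.
Area = 13² = 169.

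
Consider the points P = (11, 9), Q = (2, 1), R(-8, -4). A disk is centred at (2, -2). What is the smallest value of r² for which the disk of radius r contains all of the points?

The required radius is the distance from (2, -2) to the farthest point.
Squared distances: 202, 9, 104.
Maximum is 202, attained at P.

202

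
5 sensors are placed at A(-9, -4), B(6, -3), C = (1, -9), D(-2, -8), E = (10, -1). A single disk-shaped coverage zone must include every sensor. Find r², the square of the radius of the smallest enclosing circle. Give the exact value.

The minimum enclosing circle of a finite set is fixed by two of the points (as a diameter) or three (as a circumcircle).
The farthest pair is A–E with squared distance 370. The circle on this segment as diameter has centre (0.5, -2.5) and r² = 370/4 = 92.5.
Check B: distance² to centre = 30.5 ≤ 92.5, so it lies inside.
All remaining points lie in this disk, and no smaller disk contains both endpoints, so this is the minimum enclosing circle.

92.5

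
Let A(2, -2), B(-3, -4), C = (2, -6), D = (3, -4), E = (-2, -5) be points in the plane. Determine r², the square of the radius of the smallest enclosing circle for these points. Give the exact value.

The farthest pair is B–D with squared distance 36. The circle on this segment as diameter has centre (0, -4) and r² = 36/4 = 9.
Check A: distance² to centre = 8 ≤ 9, so it lies inside.
All remaining points lie in this disk, and no smaller disk contains both endpoints, so this is the minimum enclosing circle.

9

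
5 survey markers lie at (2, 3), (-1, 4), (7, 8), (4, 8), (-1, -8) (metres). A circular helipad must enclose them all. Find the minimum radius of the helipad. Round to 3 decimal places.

A smallest enclosing disk is always determined by at most three of the input points on its boundary.
The farthest pair is (7, 8)–(-1, -8) with squared distance 320. The circle on this segment as diameter has centre (3, 0) and r² = 320/4 = 80.
Check (2, 3): distance² to centre = 10 ≤ 80, so it lies inside.
All remaining points lie in this disk, and no smaller disk contains both endpoints, so this is the minimum enclosing circle.
r = √80 ≈ 8.944.

8.944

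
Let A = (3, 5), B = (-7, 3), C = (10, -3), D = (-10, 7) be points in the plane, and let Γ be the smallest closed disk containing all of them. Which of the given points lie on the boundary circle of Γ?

The minimum enclosing circle of a finite set is fixed by two of the points (as a diameter) or three (as a circumcircle).
The farthest pair is C–D with squared distance 500. The circle on this segment as diameter has centre (0, 2) and r² = 500/4 = 125.
Check A: distance² to centre = 18 ≤ 125, so it lies inside.
All remaining points lie in this disk, and no smaller disk contains both endpoints, so this is the minimum enclosing circle.
The points at distance exactly r from the centre are C, D — 2 points.

C, D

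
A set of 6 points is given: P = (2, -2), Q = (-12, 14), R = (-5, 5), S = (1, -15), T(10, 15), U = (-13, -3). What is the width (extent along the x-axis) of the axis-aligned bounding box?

23

max x = 10, min x = -13, so width = 23.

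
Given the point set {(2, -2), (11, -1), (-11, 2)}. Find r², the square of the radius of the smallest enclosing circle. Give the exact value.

Call the three points A, B, C in the order given.
Side lengths²: AB² = 82, AC² = 185, BC² = 493.
Since BC² = 493 ≥ 185 + 82 = 267, the angle opposite BC is not acute, so the smallest enclosing circle has BC as diameter.
Centre = midpoint of BC = (0, 0.5), r² = 493/4 = 123.25.

123.25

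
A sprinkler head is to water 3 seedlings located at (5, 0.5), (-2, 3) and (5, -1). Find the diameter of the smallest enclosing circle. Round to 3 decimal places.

Call the three points A, B, C in the order given.
Side lengths²: AB² = 55.25, AC² = 2.25, BC² = 65.
Since BC² = 65 ≥ 55.25 + 2.25 = 57.5, the angle opposite BC is not acute, so the smallest enclosing circle has BC as diameter.
Centre = midpoint of BC = (1.5, 1), r² = 65/4 = 16.25.
Diameter = 2r = 2√(16.25) ≈ 8.062.

8.062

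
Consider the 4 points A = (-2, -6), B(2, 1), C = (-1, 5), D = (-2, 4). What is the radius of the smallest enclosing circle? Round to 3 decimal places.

The minimum enclosing circle of a finite set is fixed by two of the points (as a diameter) or three (as a circumcircle).
The farthest pair is A–C with squared distance 122. The circle on this segment as diameter has centre (-1.5, -0.5) and r² = 122/4 = 30.5.
Check B: distance² to centre = 14.5 ≤ 30.5, so it lies inside.
All remaining points lie in this disk, and no smaller disk contains both endpoints, so this is the minimum enclosing circle.
r = √(30.5) ≈ 5.523.

5.523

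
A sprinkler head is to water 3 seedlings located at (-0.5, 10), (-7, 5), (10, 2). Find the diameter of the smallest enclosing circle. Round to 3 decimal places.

Call the three points A, B, C in the order given.
Side lengths²: AB² = 67.25, AC² = 174.25, BC² = 298.
Since BC² = 298 ≥ 174.25 + 67.25 = 241.5, the angle opposite BC is not acute, so the smallest enclosing circle has BC as diameter.
Centre = midpoint of BC = (1.5, 3.5), r² = 298/4 = 74.5.
Diameter = 2r = 2√(74.5) ≈ 17.263.

17.263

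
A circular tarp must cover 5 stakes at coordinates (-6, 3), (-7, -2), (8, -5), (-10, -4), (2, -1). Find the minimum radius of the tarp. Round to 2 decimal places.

9.01

By Welzl's lemma the MEC is supported by two points (diametrically opposite) or three points (on a circumcircle).
The farthest pair is (8, -5)–(-10, -4) with squared distance 325. The circle on this segment as diameter has centre (-1, -4.5) and r² = 325/4 = 81.25.
Check (-6, 3): distance² to centre = 81.25 ≤ 81.25, so it lies inside.
All remaining points lie in this disk, and no smaller disk contains both endpoints, so this is the minimum enclosing circle.
r = √(81.25) ≈ 9.01.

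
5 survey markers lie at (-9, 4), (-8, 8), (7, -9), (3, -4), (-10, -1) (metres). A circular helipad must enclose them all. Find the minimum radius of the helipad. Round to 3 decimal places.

11.336

The farthest pair is (-8, 8)–(7, -9) with squared distance 514. The circle on this segment as diameter has centre (-0.5, -0.5) and r² = 514/4 = 128.5.
Check (-9, 4): distance² to centre = 92.5 ≤ 128.5, so it lies inside.
All remaining points lie in this disk, and no smaller disk contains both endpoints, so this is the minimum enclosing circle.
r = √(128.5) ≈ 11.336.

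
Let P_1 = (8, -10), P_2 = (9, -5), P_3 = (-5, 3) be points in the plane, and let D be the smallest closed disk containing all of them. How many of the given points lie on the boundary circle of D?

2

Side lengths²: P_1P_2² = 26, P_1P_3² = 338, P_2P_3² = 260.
Since P_1P_3² = 338 ≥ 260 + 26 = 286, the angle opposite P_1P_3 is not acute, so the smallest enclosing circle has P_1P_3 as diameter.
Centre = midpoint of P_1P_3 = (1.5, -3.5), r² = 338/4 = 84.5.
The points at distance exactly r from the centre are P_1, P_3 — 2 points.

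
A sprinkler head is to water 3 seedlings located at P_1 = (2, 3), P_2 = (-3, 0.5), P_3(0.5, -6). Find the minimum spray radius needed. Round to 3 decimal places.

Side lengths²: P_1P_2² = 31.25, P_1P_3² = 83.25, P_2P_3² = 54.5.
Since P_1P_3² = 83.25 < 54.5 + 31.25 = 85.75, the triangle is acute, so the smallest enclosing circle is the circumcircle.
Circumcentre = (49/44, -65/44), r² = 20165/968.
r = √(20165/968) ≈ 4.564.

4.564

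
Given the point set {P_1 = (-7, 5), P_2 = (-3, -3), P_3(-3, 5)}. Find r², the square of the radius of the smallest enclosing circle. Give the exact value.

Side lengths²: P_1P_2² = 80, P_1P_3² = 16, P_2P_3² = 64.
Since P_1P_2² = 80 ≥ 64 + 16 = 80, the angle opposite P_1P_2 is not acute, so the smallest enclosing circle has P_1P_2 as diameter.
Centre = midpoint of P_1P_2 = (-5, 1), r² = 80/4 = 20.

20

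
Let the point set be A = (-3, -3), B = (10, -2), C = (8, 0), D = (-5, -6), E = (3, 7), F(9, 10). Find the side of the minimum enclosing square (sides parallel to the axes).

16

The bounding box has width 15 and height 16.
An axis-aligned square enclosing the set must have side ≥ max(width, height).
So the minimum side is max(15, 16) = 16.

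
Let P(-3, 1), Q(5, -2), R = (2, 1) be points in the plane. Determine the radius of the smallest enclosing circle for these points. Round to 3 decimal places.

Side lengths²: PQ² = 73, PR² = 25, QR² = 18.
Since PQ² = 73 ≥ 25 + 18 = 43, the angle opposite PQ is not acute, so the smallest enclosing circle has PQ as diameter.
Centre = midpoint of PQ = (1, -0.5), r² = 73/4 = 18.25.
r = √(18.25) ≈ 4.272.

4.272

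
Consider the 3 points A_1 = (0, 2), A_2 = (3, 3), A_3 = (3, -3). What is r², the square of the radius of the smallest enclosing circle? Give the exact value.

85/9

Side lengths²: A_1A_2² = 10, A_1A_3² = 34, A_2A_3² = 36.
Since A_2A_3² = 36 < 34 + 10 = 44, the triangle is acute, so the smallest enclosing circle is the circumcircle.
Circumcentre = (7/3, 0), r² = 85/9.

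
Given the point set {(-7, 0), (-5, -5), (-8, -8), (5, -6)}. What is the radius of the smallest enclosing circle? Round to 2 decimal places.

The minimum enclosing circle of a finite set is fixed by two of the points (as a diameter) or three (as a circumcircle).
The minimum enclosing circle is determined by three boundary points: (-7, 0), (-8, -8), (5, -6).
Their circumcentre is (-63/34, -80/17) with r² = 56225/1156.
The farthest remaining point (-5, -5) is at distance² 11549/1156 ≤ 56225/1156.
r = √(56225/1156) ≈ 6.97.

6.97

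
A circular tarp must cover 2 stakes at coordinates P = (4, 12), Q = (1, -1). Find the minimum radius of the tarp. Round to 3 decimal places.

6.671

The smallest circle enclosing two points has them as diameter endpoints.
Centre = midpoint = (2.5, 5.5); r² = |PQ|²/4 = 178/4 = 44.5.
r = √(44.5) ≈ 6.671.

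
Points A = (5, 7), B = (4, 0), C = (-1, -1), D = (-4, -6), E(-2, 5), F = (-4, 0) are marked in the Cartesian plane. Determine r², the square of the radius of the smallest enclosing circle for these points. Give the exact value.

The farthest pair is A–D with squared distance 250. The circle on this segment as diameter has centre (0.5, 0.5) and r² = 250/4 = 62.5.
Check B: distance² to centre = 12.5 ≤ 62.5, so it lies inside.
All remaining points lie in this disk, and no smaller disk contains both endpoints, so this is the minimum enclosing circle.

62.5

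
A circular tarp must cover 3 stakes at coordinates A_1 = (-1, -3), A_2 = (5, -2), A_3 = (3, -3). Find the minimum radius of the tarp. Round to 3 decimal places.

3.041

Side lengths²: A_1A_2² = 37, A_1A_3² = 16, A_2A_3² = 5.
Since A_1A_2² = 37 ≥ 16 + 5 = 21, the angle opposite A_1A_2 is not acute, so the smallest enclosing circle has A_1A_2 as diameter.
Centre = midpoint of A_1A_2 = (2, -2.5), r² = 37/4 = 9.25.
r = √(9.25) ≈ 3.041.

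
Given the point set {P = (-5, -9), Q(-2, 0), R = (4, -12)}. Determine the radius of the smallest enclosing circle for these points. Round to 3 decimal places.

6.708

Side lengths²: PQ² = 90, PR² = 90, QR² = 180.
Since QR² = 180 ≥ 90 + 90 = 180, the angle opposite QR is not acute, so the smallest enclosing circle has QR as diameter.
Centre = midpoint of QR = (1, -6), r² = 180/4 = 45.
r = √45 ≈ 6.708.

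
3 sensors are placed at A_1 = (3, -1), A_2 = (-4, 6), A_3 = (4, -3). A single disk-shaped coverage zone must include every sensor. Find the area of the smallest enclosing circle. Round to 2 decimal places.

113.88

Side lengths²: A_1A_2² = 98, A_1A_3² = 5, A_2A_3² = 145.
Since A_2A_3² = 145 ≥ 98 + 5 = 103, the angle opposite A_2A_3 is not acute, so the smallest enclosing circle has A_2A_3 as diameter.
Centre = midpoint of A_2A_3 = (0, 1.5), r² = 145/4 = 36.25.
Area = π·r² = π·36.25 ≈ 113.88.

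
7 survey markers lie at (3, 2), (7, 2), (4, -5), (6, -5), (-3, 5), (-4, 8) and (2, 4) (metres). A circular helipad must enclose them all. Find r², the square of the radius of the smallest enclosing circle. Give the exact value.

A smallest enclosing disk is always determined by at most three of the input points on its boundary.
The farthest pair is (6, -5)–(-4, 8) with squared distance 269. The circle on this segment as diameter has centre (1, 1.5) and r² = 269/4 = 67.25.
Check (3, 2): distance² to centre = 4.25 ≤ 67.25, so it lies inside.
All remaining points lie in this disk, and no smaller disk contains both endpoints, so this is the minimum enclosing circle.

67.25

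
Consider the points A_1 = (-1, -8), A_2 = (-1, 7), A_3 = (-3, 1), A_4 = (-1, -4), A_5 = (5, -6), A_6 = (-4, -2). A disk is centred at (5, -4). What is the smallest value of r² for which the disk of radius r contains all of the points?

The required radius is the distance from (5, -4) to the farthest point.
Squared distances: 52, 157, 89, 36, 4, 85.
Maximum is 157, attained at A_2.

157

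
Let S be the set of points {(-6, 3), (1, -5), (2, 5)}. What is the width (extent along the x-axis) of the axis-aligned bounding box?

8

max x = 2, min x = -6, so width = 8.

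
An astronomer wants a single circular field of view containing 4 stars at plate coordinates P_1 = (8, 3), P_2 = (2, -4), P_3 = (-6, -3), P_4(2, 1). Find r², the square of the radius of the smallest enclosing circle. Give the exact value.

58

By Welzl's lemma the MEC is supported by two points (diametrically opposite) or three points (on a circumcircle).
The farthest pair is P_1–P_3 with squared distance 232. The circle on this segment as diameter has centre (1, 0) and r² = 232/4 = 58.
Check P_2: distance² to centre = 17 ≤ 58, so it lies inside.
All remaining points lie in this disk, and no smaller disk contains both endpoints, so this is the minimum enclosing circle.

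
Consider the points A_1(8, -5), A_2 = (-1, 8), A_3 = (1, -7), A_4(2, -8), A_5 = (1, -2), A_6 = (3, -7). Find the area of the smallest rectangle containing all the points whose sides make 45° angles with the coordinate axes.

In coordinates u = x + y, v = x − y the rectangle is axis-aligned; the map (x,y)→(u,v) scales areas by 2.
u-values: 3, 7, -6, -6, -1, -4; range = 7 − (-6) = 13.
v-values: 13, -9, 8, 10, 3, 10; range = 13 − (-9) = 22.
Area = (13 × 22) / 2 = 143.

143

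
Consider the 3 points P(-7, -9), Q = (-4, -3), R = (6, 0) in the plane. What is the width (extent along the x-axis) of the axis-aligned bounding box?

13

max x = 6, min x = -7, so width = 13.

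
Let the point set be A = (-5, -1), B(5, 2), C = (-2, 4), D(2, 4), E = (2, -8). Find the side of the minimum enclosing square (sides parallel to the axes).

The bounding box has width 10 and height 12.
An axis-aligned square enclosing the set must have side ≥ max(width, height).
So the minimum side is max(10, 12) = 12.

12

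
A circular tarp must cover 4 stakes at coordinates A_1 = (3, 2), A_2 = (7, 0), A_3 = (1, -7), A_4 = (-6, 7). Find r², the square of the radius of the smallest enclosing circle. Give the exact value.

A smallest enclosing disk is always determined by at most three of the input points on its boundary.
The minimum enclosing circle is determined by three boundary points: A_2, A_3, A_4.
Their circumcentre is (-37/38, 29/38) with r² = 46325/722.
The farthest remaining point A_1 is at distance² 12505/722 ≤ 46325/722.

46325/722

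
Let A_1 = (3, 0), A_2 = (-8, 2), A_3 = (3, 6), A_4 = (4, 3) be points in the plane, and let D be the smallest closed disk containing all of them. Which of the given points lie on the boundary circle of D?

A_2, A_3, A_4

The minimum enclosing circle of a finite set is fixed by two of the points (as a diameter) or three (as a circumcircle).
The minimum enclosing circle is determined by three boundary points: A_2, A_3, A_4.
Their circumcentre is (-149/74, 197/74) with r² = 99325/2738.
The farthest remaining point A_1 is at distance² 88225/2738 ≤ 99325/2738.
The points at distance exactly r from the centre are A_2, A_3, A_4 — 3 points.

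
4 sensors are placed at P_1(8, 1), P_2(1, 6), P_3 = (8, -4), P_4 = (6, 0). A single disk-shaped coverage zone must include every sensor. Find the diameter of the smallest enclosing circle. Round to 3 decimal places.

12.207

The farthest pair is P_2–P_3 with squared distance 149. The circle on this segment as diameter has centre (4.5, 1) and r² = 149/4 = 37.25.
Check P_1: distance² to centre = 12.25 ≤ 37.25, so it lies inside.
All remaining points lie in this disk, and no smaller disk contains both endpoints, so this is the minimum enclosing circle.
Diameter = 2r = 2√(37.25) ≈ 12.207.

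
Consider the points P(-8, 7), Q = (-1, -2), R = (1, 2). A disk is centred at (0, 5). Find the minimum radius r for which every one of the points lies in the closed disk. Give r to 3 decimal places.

8.246

The required radius is the distance from (0, 5) to the farthest point.
Squared distances: 68, 50, 10.
Maximum is 68, attained at P.
r = √68 ≈ 8.246.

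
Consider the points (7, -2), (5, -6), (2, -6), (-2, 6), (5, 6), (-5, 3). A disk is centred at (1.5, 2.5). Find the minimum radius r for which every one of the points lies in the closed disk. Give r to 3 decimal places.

9.192

The required radius is the distance from (1.5, 2.5) to the farthest point.
Squared distances: 50.5, 84.5, 72.5, 24.5, 24.5, 42.5.
Maximum is 84.5, attained at (5, -6).
r = √(84.5) ≈ 9.192.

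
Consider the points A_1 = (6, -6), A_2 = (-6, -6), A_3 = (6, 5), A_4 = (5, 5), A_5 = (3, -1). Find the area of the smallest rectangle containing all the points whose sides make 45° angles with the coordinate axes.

In coordinates u = x + y, v = x − y the rectangle is axis-aligned; the map (x,y)→(u,v) scales areas by 2.
u-values: 0, -12, 11, 10, 2; range = 11 − (-12) = 23.
v-values: 12, 0, 1, 0, 4; range = 12 − 0 = 12.
Area = (23 × 12) / 2 = 138.

138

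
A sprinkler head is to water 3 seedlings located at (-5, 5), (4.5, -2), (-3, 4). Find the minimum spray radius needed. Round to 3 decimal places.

Call the three points A, B, C in the order given.
Side lengths²: AB² = 139.25, AC² = 5, BC² = 92.25.
Since AB² = 139.25 ≥ 92.25 + 5 = 97.25, the angle opposite AB is not acute, so the smallest enclosing circle has AB as diameter.
Centre = midpoint of AB = (-0.25, 1.5), r² = 139.25/4 = 34.8125.
r = √(34.8125) ≈ 5.900.

5.900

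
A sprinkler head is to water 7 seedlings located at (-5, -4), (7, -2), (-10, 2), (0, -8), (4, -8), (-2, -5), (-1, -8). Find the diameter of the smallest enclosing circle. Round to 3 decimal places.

17.681

The minimum enclosing circle is determined by three boundary points: (7, -2), (-10, 2), (4, -8).
Their circumcentre is (-69/38, -51/38) with r² = 56425/722.
The farthest remaining point (0, -8) is at distance² 34385/722 ≤ 56425/722.
Diameter = 2r = 2√(56425/722) ≈ 17.681.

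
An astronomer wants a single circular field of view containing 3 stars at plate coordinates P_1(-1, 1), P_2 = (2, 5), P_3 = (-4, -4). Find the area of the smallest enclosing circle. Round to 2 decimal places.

Side lengths²: P_1P_2² = 25, P_1P_3² = 34, P_2P_3² = 117.
Since P_2P_3² = 117 ≥ 34 + 25 = 59, the angle opposite P_2P_3 is not acute, so the smallest enclosing circle has P_2P_3 as diameter.
Centre = midpoint of P_2P_3 = (-1, 0.5), r² = 117/4 = 29.25.
Area = π·r² = π·29.25 ≈ 91.89.

91.89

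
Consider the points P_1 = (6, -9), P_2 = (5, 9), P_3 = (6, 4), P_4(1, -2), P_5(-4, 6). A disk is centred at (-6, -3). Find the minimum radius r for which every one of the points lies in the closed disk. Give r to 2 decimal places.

The required radius is the distance from (-6, -3) to the farthest point.
Squared distances: 180, 265, 193, 50, 85.
Maximum is 265, attained at P_2.
r = √265 ≈ 16.28.

16.28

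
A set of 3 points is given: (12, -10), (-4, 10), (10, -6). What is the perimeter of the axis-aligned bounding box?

72

Width = max x − min x = 12 − (-4) = 16.
Height = max y − min y = 10 − (-10) = 20.
Perimeter = 2(16 + 20) = 72.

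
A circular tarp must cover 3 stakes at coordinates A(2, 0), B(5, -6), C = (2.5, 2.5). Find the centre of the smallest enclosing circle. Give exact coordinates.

Side lengths²: AB² = 45, AC² = 6.5, BC² = 78.5.
Since BC² = 78.5 ≥ 45 + 6.5 = 51.5, the angle opposite BC is not acute, so the smallest enclosing circle has BC as diameter.
Centre = midpoint of BC = (3.75, -1.75), r² = 78.5/4 = 19.625.
Centre = (3.75, -1.75).

(3.75, -1.75)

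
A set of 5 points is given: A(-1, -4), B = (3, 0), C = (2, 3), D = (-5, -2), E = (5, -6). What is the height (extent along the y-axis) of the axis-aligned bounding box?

9

max y = 3, min y = -6, so height = 9.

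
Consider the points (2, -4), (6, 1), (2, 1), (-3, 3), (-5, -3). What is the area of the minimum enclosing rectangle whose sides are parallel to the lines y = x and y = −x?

90

In coordinates u = x + y, v = x − y the rectangle is axis-aligned; the map (x,y)→(u,v) scales areas by 2.
u-values: -2, 7, 3, 0, -8; range = 7 − (-8) = 15.
v-values: 6, 5, 1, -6, -2; range = 6 − (-6) = 12.
Area = (15 × 12) / 2 = 90.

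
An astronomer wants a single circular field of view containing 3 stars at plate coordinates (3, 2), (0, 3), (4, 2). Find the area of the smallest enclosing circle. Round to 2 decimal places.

Call the three points A, B, C in the order given.
Side lengths²: AB² = 10, AC² = 1, BC² = 17.
Since BC² = 17 ≥ 10 + 1 = 11, the angle opposite BC is not acute, so the smallest enclosing circle has BC as diameter.
Centre = midpoint of BC = (2, 2.5), r² = 17/4 = 4.25.
Area = π·r² = π·4.25 ≈ 13.35.

13.35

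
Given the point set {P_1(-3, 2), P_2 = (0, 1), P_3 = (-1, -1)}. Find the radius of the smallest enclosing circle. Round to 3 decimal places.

1.821

Side lengths²: P_1P_2² = 10, P_1P_3² = 13, P_2P_3² = 5.
Since P_1P_3² = 13 < 10 + 5 = 15, the triangle is acute, so the smallest enclosing circle is the circumcircle.
Circumcentre = (-25/14, 9/14), r² = 325/98.
r = √(325/98) ≈ 1.821.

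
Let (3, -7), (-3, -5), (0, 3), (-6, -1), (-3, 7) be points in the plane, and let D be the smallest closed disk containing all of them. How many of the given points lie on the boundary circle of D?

2

By Welzl's lemma the MEC is supported by two points (diametrically opposite) or three points (on a circumcircle).
The farthest pair is (3, -7)–(-3, 7) with squared distance 232. The circle on this segment as diameter has centre (0, 0) and r² = 232/4 = 58.
Check (-3, -5): distance² to centre = 34 ≤ 58, so it lies inside.
All remaining points lie in this disk, and no smaller disk contains both endpoints, so this is the minimum enclosing circle.
The points at distance exactly r from the centre are (3, -7), (-3, 7) — 2 points.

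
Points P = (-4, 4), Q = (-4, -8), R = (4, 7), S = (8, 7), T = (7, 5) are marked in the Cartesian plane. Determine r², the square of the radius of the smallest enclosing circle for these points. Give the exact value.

92.25

A smallest enclosing disk is always determined by at most three of the input points on its boundary.
The farthest pair is Q–S with squared distance 369. The circle on this segment as diameter has centre (2, -0.5) and r² = 369/4 = 92.25.
Check P: distance² to centre = 56.25 ≤ 92.25, so it lies inside.
All remaining points lie in this disk, and no smaller disk contains both endpoints, so this is the minimum enclosing circle.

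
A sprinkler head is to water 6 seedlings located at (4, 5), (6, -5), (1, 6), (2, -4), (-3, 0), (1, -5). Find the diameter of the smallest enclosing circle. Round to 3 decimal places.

A smallest enclosing disk is always determined by at most three of the input points on its boundary.
The minimum enclosing circle is determined by three boundary points: (6, -5), (1, 6), (-3, 0).
Their circumcentre is (113/37, 11/37) with r² = 50297/1369.
The farthest remaining point (1, -5) is at distance² 44192/1369 ≤ 50297/1369.
Diameter = 2r = 2√(50297/1369) ≈ 12.123.

12.123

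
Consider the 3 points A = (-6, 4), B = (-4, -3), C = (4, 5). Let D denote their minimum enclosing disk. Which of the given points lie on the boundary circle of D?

A, B, C

Side lengths²: AB² = 53, AC² = 101, BC² = 128.
Since BC² = 128 < 101 + 53 = 154, the triangle is acute, so the smallest enclosing circle is the circumcircle.
Circumcentre = (-13/18, 31/18), r² = 5353/162.
The points at distance exactly r from the centre are A, B, C — 3 points.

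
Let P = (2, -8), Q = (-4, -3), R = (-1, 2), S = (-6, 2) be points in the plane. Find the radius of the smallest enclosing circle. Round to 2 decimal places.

A smallest enclosing disk is always determined by at most three of the input points on its boundary.
The farthest pair is P–S with squared distance 164. The circle on this segment as diameter has centre (-2, -3) and r² = 164/4 = 41.
Check Q: distance² to centre = 4 ≤ 41, so it lies inside.
All remaining points lie in this disk, and no smaller disk contains both endpoints, so this is the minimum enclosing circle.
r = √41 ≈ 6.40.

6.40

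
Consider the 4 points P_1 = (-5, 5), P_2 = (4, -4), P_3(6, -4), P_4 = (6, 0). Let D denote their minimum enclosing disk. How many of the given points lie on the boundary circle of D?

A smallest enclosing disk is always determined by at most three of the input points on its boundary.
The farthest pair is P_1–P_3 with squared distance 202. The circle on this segment as diameter has centre (0.5, 0.5) and r² = 202/4 = 50.5.
Check P_2: distance² to centre = 32.5 ≤ 50.5, so it lies inside.
All remaining points lie in this disk, and no smaller disk contains both endpoints, so this is the minimum enclosing circle.
The points at distance exactly r from the centre are P_1, P_3 — 2 points.

2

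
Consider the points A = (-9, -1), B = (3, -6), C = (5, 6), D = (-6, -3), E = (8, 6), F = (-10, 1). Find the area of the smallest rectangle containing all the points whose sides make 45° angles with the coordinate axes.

In coordinates u = x + y, v = x − y the rectangle is axis-aligned; the map (x,y)→(u,v) scales areas by 2.
u-values: -10, -3, 11, -9, 14, -9; range = 14 − (-10) = 24.
v-values: -8, 9, -1, -3, 2, -11; range = 9 − (-11) = 20.
Area = (24 × 20) / 2 = 240.

240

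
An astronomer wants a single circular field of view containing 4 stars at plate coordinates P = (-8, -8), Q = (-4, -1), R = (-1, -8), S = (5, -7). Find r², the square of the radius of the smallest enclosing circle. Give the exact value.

71825/1682

By Welzl's lemma the MEC is supported by two points (diametrically opposite) or three points (on a circumcircle).
The minimum enclosing circle is determined by three boundary points: P, Q, S.
Their circumcentre is (-89/58, -409/58) with r² = 71825/1682.
The farthest remaining point R is at distance² 1993/1682 ≤ 71825/1682.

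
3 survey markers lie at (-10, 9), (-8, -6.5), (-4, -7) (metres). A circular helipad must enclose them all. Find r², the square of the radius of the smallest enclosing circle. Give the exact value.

Call the three points A, B, C in the order given.
Side lengths²: AB² = 244.25, AC² = 292, BC² = 16.25.
Since AC² = 292 ≥ 244.25 + 16.25 = 260.5, the angle opposite AC is not acute, so the smallest enclosing circle has AC as diameter.
Centre = midpoint of AC = (-7, 1), r² = 292/4 = 73.

73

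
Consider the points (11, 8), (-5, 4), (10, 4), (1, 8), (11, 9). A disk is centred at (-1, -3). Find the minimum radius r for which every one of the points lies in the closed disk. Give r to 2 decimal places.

The required radius is the distance from (-1, -3) to the farthest point.
Squared distances: 265, 65, 170, 125, 288.
Maximum is 288, attained at (11, 9).
r = √288 ≈ 16.97.

16.97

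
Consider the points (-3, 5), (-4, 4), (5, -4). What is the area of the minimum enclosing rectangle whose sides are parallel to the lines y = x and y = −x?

17

In coordinates u = x + y, v = x − y the rectangle is axis-aligned; the map (x,y)→(u,v) scales areas by 2.
u-values: 2, 0, 1; range = 2 − 0 = 2.
v-values: -8, -8, 9; range = 9 − (-8) = 17.
Area = (2 × 17) / 2 = 17.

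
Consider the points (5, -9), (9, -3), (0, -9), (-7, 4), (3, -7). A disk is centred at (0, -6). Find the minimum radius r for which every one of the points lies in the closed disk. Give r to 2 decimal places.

12.21

The required radius is the distance from (0, -6) to the farthest point.
Squared distances: 34, 90, 9, 149, 10.
Maximum is 149, attained at (-7, 4).
r = √149 ≈ 12.21.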